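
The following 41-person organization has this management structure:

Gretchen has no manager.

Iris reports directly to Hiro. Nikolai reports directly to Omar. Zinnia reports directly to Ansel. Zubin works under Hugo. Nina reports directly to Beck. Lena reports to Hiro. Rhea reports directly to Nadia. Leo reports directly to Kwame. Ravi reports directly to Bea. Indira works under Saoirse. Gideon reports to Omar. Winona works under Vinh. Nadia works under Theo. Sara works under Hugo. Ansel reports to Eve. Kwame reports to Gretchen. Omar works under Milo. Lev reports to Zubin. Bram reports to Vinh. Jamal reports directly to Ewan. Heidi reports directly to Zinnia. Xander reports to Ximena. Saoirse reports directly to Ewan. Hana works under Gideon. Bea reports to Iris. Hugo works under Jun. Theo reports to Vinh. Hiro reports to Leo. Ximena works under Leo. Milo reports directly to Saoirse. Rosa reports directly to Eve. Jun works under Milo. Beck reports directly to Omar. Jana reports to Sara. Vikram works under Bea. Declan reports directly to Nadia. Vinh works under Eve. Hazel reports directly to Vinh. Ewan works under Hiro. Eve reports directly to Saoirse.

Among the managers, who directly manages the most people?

Direct-report counts: Gretchen has 1; Kwame has 1; Leo has 2; Ximena has 1; Hiro has 3; Ewan has 2; Saoirse has 3; Milo has 2; Omar has 3; Beck has 1; Gideon has 1; Jun has 1; Hugo has 2; Zubin has 1; Sara has 1; Eve has 3; Ansel has 1; Zinnia has 1; Vinh has 4; Theo has 1; Nadia has 2; Iris has 1; Bea has 2. The largest is 4, held by Vinh.

Vinh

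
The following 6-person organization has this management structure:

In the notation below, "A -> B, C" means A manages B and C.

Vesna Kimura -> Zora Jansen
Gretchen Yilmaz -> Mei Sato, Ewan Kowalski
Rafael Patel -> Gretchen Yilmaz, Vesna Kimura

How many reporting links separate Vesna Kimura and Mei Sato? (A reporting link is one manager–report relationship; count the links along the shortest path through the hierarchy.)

Vesna Kimura is 1 level below Rafael Patel, and Mei Sato is 2 levels below Rafael Patel (their lowest common manager). The shortest path runs up from Vesna Kimura to Rafael Patel and back down to Mei Sato: 1 + 2 = 3 links.

3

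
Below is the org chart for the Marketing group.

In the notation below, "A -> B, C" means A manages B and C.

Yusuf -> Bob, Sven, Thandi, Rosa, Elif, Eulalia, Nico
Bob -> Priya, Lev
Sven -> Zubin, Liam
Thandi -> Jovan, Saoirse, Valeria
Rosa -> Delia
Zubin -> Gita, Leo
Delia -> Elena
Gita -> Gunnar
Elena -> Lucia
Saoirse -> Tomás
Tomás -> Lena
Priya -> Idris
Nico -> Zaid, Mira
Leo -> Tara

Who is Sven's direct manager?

Yusuf

Sven reports directly to Yusuf.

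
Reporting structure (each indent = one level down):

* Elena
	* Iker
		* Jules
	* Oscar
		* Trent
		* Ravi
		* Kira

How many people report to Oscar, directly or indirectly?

Oscar directly manages Trent, Ravi, Kira. Trent has no reports. Ravi has no reports. Kira has no reports. So Oscar's organization is 3 direct reports plus everyone under them: 1 + 1 + 1 = 3.

3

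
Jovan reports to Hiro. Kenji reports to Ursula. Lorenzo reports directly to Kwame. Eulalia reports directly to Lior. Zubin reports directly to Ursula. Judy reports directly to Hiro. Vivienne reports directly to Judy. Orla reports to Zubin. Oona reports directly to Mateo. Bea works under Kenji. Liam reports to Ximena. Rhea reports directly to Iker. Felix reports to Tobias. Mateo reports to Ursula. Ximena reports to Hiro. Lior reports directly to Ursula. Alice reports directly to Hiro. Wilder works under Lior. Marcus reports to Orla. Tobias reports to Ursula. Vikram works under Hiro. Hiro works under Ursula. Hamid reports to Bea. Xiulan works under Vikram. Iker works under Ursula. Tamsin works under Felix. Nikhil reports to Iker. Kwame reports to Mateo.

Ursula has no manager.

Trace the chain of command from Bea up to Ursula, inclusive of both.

Bea -> Kenji -> Ursula

Bea reports to Kenji. Kenji reports to Ursula. Ursula is at the top.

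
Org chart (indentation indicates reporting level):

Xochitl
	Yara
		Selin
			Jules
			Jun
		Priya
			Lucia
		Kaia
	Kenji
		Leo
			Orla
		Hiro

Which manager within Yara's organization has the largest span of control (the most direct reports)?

Yara

Direct-report counts within Yara's organization: Yara has 3; Priya has 1; Selin has 2. The largest is 3, held by Yara.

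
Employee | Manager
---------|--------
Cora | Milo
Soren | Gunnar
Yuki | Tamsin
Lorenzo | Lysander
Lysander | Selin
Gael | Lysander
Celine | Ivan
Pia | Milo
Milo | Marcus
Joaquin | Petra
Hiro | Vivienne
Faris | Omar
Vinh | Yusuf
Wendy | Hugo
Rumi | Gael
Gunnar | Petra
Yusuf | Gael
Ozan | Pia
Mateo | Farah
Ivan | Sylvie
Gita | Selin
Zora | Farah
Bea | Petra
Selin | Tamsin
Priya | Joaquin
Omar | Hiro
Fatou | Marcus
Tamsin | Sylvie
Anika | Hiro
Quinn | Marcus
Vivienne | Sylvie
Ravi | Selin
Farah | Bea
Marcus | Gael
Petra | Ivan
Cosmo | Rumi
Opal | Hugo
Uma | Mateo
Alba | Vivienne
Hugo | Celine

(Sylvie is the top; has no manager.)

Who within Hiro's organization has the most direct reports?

Direct-report counts within Hiro's organization: Hiro has 2; Omar has 1. The largest is 2, held by Hiro.

Hiro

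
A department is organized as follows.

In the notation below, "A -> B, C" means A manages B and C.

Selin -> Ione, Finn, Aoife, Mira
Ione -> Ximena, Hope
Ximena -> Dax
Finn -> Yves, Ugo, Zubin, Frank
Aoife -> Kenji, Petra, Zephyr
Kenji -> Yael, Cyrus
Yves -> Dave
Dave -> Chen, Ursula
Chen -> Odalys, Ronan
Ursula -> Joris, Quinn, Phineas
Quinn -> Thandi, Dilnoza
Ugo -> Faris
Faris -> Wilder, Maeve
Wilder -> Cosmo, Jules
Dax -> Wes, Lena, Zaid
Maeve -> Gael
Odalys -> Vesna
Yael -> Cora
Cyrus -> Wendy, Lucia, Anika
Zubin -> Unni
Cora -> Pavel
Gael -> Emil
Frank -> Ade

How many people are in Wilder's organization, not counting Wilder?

2

Wilder directly manages Cosmo, Jules. Cosmo has no reports. Jules has no reports. So Wilder's organization is 2 direct reports plus everyone under them: 1 + 1 = 2.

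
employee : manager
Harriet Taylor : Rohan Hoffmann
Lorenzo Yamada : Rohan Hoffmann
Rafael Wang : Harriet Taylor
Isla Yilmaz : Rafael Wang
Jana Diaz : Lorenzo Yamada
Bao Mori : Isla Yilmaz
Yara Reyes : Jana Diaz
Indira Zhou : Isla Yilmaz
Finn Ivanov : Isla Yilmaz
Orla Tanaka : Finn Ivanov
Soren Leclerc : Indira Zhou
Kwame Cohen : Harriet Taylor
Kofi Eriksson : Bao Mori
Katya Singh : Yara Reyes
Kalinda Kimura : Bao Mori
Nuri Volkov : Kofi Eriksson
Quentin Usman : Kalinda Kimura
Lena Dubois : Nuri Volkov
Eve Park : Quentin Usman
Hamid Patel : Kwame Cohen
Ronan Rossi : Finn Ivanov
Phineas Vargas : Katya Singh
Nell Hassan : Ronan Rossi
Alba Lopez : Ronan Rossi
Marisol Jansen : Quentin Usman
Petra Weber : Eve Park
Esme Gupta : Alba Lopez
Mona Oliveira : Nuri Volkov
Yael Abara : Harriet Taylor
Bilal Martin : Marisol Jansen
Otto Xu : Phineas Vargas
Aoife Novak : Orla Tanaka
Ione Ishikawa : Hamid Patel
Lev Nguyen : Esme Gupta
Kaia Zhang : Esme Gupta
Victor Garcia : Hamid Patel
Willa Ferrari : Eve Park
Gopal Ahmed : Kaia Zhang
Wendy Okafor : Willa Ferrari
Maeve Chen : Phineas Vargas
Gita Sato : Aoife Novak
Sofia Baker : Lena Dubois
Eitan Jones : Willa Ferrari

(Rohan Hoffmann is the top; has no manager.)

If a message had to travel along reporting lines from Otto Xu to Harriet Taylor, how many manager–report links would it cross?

Otto Xu is 6 levels below Rohan Hoffmann, and Harriet Taylor is 1 level below Rohan Hoffmann (their lowest common manager). The shortest path runs up from Otto Xu to Rohan Hoffmann and back down to Harriet Taylor: 6 + 1 = 7 links.

7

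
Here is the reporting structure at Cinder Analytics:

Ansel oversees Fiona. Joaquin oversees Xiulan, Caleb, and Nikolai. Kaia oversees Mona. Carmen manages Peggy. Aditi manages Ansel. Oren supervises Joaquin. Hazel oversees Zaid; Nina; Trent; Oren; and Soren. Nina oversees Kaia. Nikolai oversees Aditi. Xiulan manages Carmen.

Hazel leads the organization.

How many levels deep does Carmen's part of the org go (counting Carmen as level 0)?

1

The longest chain under Carmen runs Carmen → Peggy, which is 1 level below Carmen.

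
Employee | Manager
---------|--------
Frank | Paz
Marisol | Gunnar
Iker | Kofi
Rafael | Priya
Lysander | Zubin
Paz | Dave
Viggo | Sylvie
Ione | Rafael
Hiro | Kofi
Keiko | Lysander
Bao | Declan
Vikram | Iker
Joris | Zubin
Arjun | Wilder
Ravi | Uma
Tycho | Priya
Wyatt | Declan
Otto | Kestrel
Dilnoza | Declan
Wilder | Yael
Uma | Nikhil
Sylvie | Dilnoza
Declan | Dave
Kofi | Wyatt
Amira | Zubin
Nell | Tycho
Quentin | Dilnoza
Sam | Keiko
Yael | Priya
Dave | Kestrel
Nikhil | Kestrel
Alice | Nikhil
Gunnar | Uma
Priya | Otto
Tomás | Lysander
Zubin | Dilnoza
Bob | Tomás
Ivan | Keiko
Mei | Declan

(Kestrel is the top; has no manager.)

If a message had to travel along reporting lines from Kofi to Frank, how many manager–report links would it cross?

5

Kofi is 3 levels below Dave, and Frank is 2 levels below Dave (their lowest common manager). The shortest path runs up from Kofi to Dave and back down to Frank: 3 + 2 = 5 links.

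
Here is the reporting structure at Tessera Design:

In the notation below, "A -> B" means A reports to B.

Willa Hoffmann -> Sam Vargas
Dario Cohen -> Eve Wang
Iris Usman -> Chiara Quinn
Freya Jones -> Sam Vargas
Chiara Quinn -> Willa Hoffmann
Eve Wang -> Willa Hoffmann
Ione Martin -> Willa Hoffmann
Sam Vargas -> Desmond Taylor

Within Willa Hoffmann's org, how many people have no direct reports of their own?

3

The people in Willa Hoffmann's organization with no one reporting to them are Dario Cohen, Ione Martin, Iris Usman. That is 3.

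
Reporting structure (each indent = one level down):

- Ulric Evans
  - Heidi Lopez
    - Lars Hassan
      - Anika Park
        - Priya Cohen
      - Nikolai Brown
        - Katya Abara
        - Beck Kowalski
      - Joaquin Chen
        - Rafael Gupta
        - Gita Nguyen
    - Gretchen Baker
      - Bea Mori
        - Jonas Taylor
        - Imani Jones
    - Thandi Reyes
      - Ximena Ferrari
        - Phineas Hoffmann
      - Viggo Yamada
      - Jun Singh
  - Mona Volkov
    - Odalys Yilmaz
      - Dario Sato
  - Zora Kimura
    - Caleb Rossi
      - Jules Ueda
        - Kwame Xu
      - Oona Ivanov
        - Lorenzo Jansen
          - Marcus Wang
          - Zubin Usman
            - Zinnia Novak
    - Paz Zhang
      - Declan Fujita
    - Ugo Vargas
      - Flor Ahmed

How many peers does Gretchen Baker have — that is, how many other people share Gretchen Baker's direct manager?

Gretchen Baker reports to Heidi Lopez. Heidi Lopez's other direct reports are Lars Hassan, Thandi Reyes — 2 peers.

2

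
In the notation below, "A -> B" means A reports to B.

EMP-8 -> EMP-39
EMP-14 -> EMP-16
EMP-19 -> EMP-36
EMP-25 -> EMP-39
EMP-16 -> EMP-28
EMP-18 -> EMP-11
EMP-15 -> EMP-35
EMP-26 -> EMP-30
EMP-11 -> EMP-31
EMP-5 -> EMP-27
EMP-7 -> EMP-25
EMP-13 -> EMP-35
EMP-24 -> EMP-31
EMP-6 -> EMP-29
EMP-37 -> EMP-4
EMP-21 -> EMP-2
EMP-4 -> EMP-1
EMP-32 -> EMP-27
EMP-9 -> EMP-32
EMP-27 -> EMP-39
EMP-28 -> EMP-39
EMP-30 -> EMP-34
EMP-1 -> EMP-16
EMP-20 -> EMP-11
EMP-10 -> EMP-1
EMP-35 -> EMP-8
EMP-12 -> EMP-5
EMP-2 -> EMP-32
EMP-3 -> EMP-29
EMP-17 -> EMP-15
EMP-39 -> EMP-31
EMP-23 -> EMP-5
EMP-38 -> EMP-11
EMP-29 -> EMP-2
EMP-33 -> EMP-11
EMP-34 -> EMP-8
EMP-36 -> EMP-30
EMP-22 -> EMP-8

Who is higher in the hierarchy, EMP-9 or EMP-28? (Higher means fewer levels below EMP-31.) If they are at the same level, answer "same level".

EMP-28

EMP-9 is 4 levels below EMP-31; EMP-28 is 2. EMP-28 is higher.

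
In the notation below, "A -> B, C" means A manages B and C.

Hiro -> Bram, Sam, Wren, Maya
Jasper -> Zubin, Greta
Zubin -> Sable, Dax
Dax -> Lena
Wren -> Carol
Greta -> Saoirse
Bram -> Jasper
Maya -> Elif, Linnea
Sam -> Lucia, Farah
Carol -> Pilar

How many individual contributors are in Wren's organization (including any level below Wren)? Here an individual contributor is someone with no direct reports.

The only person in Wren's organization with no one reporting to them is Pilar. That is 1.

1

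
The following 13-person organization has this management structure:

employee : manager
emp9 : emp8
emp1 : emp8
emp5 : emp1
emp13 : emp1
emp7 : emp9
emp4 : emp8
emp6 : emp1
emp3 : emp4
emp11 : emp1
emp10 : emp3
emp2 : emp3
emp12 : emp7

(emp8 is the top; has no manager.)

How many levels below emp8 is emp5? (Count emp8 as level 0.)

2

Chain from emp5 up to emp8: emp5 → emp1 → emp8. That is 2 steps up, so emp5 is 2 levels below emp8.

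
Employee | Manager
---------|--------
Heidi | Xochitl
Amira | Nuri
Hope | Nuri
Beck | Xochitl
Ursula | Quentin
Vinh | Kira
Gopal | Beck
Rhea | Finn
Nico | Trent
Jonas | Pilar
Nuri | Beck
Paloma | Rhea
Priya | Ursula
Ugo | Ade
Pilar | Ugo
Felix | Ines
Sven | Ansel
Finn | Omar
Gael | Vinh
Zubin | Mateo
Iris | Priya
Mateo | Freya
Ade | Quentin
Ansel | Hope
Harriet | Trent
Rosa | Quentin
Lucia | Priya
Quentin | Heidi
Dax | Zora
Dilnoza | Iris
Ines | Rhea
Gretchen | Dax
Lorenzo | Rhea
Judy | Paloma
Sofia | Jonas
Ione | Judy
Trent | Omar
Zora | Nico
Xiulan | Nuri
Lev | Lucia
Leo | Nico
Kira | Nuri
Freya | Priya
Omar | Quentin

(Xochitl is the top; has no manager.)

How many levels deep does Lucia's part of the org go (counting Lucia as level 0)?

1

The longest chain under Lucia runs Lucia → Lev, which is 1 level below Lucia.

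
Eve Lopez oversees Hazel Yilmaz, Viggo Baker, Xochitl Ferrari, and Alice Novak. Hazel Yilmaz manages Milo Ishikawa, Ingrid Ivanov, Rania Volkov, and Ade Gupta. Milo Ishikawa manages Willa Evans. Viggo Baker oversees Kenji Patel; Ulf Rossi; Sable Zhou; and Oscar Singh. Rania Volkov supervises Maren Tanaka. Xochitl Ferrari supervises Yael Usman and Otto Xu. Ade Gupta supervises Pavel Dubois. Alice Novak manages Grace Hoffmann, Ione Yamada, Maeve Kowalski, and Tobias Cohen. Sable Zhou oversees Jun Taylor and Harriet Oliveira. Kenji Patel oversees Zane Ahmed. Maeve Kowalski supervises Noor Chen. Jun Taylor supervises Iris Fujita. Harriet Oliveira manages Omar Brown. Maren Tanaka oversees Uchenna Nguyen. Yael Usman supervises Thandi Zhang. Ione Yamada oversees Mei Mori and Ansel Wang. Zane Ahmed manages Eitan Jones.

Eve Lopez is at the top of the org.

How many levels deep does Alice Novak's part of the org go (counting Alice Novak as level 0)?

The longest chain under Alice Novak runs Alice Novak → Ione Yamada → Mei Mori, which is 2 levels below Alice Novak.

2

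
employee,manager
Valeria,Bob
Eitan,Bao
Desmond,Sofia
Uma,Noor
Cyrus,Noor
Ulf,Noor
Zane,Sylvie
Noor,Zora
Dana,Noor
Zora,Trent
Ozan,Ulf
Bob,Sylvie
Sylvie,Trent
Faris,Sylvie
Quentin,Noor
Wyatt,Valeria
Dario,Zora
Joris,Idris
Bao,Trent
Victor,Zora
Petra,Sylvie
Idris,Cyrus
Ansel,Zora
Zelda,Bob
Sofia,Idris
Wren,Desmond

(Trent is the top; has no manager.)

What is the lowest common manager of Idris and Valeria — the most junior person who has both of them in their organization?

Idris's chain of managers is Cyrus, Noor, Zora, Trent. Valeria's chain of managers is Bob, Sylvie, Trent. The first manager that appears in both chains is Trent.

Trent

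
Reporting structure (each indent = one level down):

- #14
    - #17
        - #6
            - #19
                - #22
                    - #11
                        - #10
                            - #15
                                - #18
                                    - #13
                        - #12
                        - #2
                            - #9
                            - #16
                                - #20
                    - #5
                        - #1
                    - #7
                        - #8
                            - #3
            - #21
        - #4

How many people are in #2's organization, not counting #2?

#2 directly manages #9, #16. #9 has no reports. Under #16: #20 (1). So #2's organization is 2 direct reports plus everyone under them: 1 + 2 = 3.

3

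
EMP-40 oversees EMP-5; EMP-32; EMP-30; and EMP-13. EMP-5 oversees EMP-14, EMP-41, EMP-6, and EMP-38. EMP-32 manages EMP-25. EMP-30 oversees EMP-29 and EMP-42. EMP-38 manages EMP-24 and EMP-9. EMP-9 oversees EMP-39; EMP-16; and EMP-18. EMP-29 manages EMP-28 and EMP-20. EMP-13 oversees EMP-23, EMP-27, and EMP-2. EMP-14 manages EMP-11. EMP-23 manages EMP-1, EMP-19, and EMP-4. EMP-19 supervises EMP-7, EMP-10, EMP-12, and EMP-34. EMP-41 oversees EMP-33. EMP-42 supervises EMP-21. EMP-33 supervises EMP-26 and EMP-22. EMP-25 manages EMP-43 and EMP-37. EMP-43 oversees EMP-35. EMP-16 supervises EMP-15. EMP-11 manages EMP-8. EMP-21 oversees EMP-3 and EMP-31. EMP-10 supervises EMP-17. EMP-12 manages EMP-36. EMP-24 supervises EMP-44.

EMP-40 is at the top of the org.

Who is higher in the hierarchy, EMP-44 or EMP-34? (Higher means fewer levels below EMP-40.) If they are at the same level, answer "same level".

same level

Both EMP-44 and EMP-34 are 4 levels below EMP-40.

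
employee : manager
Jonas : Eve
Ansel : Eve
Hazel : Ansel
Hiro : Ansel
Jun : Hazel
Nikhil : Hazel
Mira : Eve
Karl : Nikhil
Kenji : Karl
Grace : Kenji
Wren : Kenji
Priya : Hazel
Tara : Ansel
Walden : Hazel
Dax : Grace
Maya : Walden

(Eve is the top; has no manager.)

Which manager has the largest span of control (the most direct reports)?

Hazel

Direct-report counts: Eve has 3; Ansel has 3; Hazel has 4; Walden has 1; Nikhil has 1; Karl has 1; Kenji has 2; Grace has 1. The largest is 4, held by Hazel.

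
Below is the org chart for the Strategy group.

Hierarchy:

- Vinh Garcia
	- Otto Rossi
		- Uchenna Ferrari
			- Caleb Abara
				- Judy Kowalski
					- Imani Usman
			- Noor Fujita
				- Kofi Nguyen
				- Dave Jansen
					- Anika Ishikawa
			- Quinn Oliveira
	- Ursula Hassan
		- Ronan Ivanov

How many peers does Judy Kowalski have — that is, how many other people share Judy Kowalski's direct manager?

Judy Kowalski reports to Caleb Abara, and Caleb Abara has no other direct reports. Judy Kowalski has 0 peers.

0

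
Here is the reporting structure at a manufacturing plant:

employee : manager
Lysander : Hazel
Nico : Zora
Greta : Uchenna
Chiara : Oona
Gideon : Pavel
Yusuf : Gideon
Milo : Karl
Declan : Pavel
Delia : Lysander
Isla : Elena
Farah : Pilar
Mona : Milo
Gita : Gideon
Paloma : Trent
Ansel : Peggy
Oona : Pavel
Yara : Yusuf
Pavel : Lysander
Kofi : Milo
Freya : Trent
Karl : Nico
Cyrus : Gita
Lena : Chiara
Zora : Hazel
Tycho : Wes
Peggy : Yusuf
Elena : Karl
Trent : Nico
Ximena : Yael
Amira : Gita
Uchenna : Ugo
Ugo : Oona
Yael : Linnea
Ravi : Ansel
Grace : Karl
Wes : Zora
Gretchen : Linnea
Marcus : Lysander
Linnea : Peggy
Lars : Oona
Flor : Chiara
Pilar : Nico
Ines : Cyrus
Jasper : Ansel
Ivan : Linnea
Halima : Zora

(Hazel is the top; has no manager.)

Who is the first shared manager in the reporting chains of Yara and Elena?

Hazel

Yara's chain of managers is Yusuf, Gideon, Pavel, Lysander, Hazel. Elena's chain of managers is Karl, Nico, Zora, Hazel. The first manager that appears in both chains is Hazel.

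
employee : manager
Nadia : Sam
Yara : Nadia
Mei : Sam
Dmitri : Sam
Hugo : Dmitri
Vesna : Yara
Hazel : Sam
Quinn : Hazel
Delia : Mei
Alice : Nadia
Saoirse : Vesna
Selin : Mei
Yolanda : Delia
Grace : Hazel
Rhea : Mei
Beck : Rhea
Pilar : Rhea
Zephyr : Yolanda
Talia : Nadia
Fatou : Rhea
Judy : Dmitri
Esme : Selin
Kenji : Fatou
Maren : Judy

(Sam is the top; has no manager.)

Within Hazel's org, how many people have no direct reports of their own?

The people in Hazel's organization with no one reporting to them are Grace, Quinn. That is 2.

2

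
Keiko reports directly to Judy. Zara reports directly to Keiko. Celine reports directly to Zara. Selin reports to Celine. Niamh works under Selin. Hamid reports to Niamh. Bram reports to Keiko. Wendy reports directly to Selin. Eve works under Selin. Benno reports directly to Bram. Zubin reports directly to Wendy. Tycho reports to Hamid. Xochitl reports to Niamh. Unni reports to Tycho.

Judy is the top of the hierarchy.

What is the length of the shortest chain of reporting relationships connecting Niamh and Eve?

Niamh is 1 level below Selin, and Eve is 1 level below Selin (their lowest common manager). The shortest path runs up from Niamh to Selin and back down to Eve: 1 + 1 = 2 links.

2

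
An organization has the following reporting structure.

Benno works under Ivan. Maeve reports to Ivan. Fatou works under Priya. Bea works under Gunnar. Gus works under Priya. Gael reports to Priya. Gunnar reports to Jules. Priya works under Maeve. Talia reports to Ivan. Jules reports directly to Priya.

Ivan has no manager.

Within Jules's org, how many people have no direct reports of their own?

The only person in Jules's organization with no one reporting to them is Bea. That is 1.

1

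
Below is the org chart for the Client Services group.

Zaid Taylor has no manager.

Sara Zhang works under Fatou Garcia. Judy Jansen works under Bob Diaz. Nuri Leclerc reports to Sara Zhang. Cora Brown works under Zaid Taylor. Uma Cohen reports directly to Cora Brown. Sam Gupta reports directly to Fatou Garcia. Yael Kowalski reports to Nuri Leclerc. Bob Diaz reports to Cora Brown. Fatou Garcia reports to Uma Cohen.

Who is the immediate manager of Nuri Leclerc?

Nuri Leclerc reports directly to Sara Zhang.

Sara Zhang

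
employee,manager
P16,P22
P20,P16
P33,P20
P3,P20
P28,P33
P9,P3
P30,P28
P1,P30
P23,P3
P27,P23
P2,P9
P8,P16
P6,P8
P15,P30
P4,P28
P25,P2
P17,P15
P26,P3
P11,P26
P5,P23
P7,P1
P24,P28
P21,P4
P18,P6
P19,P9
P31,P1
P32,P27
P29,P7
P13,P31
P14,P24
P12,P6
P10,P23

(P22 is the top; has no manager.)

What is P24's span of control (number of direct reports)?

1

P24 directly manages P14. That is 1 direct report.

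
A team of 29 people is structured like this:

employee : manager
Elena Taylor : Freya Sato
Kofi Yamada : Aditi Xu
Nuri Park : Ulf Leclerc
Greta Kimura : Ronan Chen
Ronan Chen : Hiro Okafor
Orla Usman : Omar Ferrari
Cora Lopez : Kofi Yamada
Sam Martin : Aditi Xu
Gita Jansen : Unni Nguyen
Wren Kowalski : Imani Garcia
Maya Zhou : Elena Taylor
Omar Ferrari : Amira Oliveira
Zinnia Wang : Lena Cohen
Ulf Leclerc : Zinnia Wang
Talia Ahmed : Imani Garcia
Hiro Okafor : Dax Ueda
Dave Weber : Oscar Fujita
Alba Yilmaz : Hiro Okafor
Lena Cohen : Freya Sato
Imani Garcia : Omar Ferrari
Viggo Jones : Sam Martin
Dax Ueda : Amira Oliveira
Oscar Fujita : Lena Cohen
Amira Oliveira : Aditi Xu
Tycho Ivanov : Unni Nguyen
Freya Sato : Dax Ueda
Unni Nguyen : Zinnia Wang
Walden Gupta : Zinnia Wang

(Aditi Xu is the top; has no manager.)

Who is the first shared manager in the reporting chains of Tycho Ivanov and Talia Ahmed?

Amira Oliveira

Tycho Ivanov's chain of managers is Unni Nguyen, Zinnia Wang, Lena Cohen, Freya Sato, Dax Ueda, Amira Oliveira, Aditi Xu. Talia Ahmed's chain of managers is Imani Garcia, Omar Ferrari, Amira Oliveira, Aditi Xu. The first manager that appears in both chains is Amira Oliveira.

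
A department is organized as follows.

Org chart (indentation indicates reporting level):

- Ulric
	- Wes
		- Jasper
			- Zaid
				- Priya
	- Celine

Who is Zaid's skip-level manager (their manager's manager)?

Zaid reports to Jasper, and Jasper reports to Wes. So Zaid's skip-level manager is Wes.

Wes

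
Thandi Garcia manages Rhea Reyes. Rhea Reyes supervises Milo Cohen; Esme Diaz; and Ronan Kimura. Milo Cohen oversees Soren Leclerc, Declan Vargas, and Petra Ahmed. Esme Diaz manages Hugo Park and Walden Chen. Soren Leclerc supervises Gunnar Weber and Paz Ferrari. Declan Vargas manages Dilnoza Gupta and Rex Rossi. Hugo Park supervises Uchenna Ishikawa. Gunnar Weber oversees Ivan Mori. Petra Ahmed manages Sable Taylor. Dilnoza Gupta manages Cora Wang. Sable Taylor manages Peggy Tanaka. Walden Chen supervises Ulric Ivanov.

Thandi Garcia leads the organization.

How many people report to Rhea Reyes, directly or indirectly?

18

Rhea Reyes directly manages Milo Cohen, Esme Diaz, Ronan Kimura. Under Milo Cohen: Petra Ahmed, Sable Taylor, Peggy Tanaka, Declan Vargas, Dilnoza Gupta, Cora Wang, Rex Rossi, Soren Leclerc, Paz Ferrari, Gunnar Weber, Ivan Mori (11). Under Esme Diaz: Walden Chen, Ulric Ivanov, Hugo Park, Uchenna Ishikawa (4). Ronan Kimura has no reports. So Rhea Reyes's organization is 3 direct reports plus everyone under them: 12 + 5 + 1 = 18.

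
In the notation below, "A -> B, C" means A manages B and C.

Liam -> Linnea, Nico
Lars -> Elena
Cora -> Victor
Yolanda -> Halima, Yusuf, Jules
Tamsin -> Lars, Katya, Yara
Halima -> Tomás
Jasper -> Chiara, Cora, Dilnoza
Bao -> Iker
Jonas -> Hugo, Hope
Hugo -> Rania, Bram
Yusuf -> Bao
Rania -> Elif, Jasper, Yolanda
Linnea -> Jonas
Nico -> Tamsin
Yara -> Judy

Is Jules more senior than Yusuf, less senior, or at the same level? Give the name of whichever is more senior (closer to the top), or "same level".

same level

Both Jules and Yusuf are 6 levels below Liam.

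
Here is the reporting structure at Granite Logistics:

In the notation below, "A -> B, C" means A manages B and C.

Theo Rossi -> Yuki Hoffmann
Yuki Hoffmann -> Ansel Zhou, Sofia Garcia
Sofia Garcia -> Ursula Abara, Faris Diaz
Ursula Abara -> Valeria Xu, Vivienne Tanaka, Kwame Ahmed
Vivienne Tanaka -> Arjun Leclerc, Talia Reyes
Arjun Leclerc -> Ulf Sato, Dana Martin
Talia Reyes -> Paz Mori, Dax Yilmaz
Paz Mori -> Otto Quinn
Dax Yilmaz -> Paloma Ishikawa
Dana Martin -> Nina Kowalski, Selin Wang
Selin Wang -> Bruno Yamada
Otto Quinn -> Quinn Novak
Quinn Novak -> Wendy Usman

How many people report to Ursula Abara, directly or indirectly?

Ursula Abara directly manages Valeria Xu, Vivienne Tanaka, Kwame Ahmed. Valeria Xu has no reports. Under Vivienne Tanaka: Talia Reyes, Dax Yilmaz, Paloma Ishikawa, Paz Mori, Otto Quinn, Quinn Novak, Wendy Usman, Arjun Leclerc, Dana Martin, Selin Wang, Bruno Yamada, Nina Kowalski, Ulf Sato (13). Kwame Ahmed has no reports. So Ursula Abara's organization is 3 direct reports plus everyone under them: 1 + 14 + 1 = 16.

16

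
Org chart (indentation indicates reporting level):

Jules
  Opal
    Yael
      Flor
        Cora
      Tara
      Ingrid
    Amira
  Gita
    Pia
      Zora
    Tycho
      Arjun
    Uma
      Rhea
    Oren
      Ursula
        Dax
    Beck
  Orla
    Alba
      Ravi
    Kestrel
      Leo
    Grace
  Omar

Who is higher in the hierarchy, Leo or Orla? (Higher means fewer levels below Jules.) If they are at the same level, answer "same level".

Leo is 3 levels below Jules; Orla is 1. Orla is higher.

Orla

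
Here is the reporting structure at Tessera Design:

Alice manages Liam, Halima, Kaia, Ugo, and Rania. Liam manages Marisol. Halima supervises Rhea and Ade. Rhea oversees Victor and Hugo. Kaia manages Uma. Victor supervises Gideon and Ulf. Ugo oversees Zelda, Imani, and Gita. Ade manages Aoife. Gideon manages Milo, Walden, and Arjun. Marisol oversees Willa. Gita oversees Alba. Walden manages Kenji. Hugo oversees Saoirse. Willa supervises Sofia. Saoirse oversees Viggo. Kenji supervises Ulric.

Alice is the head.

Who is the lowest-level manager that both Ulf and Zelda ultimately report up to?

Alice

Ulf's chain of managers is Victor, Rhea, Halima, Alice. Zelda's chain of managers is Ugo, Alice. The first manager that appears in both chains is Alice.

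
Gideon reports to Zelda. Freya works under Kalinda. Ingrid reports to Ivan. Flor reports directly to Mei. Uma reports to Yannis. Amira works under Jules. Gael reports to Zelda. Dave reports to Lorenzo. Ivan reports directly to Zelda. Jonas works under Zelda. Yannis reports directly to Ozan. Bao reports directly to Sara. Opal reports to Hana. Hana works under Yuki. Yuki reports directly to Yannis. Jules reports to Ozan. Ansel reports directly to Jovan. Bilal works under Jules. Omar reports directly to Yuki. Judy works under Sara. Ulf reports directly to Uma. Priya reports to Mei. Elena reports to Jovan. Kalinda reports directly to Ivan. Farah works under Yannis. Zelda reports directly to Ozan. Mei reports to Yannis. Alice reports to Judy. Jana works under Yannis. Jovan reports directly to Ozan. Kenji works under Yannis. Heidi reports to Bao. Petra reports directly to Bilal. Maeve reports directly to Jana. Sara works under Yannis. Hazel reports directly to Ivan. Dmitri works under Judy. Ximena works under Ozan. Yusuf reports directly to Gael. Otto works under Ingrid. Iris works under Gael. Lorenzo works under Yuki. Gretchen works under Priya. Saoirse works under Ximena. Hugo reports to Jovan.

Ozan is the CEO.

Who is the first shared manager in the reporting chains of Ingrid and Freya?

Ingrid's chain of managers is Ivan, Zelda, Ozan. Freya's chain of managers is Kalinda, Ivan, Zelda, Ozan. The first manager that appears in both chains is Ivan.

Ivan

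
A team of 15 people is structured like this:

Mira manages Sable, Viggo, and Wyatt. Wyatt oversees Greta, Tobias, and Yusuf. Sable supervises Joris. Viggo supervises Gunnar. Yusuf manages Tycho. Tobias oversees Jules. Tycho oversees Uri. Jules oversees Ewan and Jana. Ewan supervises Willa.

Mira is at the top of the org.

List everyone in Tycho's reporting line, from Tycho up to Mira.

Tycho -> Yusuf -> Wyatt -> Mira

Tycho reports to Yusuf. Yusuf reports to Wyatt. Wyatt reports to Mira. Mira is at the top.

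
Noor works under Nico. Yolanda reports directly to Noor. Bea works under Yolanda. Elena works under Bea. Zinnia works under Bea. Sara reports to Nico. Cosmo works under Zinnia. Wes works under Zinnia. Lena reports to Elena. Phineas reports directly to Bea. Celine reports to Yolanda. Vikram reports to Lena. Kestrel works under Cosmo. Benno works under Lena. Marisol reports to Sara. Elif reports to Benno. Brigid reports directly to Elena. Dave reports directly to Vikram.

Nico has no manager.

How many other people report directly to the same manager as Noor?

1

Noor reports to Nico. Nico's other direct reports are Sara — 1 peer.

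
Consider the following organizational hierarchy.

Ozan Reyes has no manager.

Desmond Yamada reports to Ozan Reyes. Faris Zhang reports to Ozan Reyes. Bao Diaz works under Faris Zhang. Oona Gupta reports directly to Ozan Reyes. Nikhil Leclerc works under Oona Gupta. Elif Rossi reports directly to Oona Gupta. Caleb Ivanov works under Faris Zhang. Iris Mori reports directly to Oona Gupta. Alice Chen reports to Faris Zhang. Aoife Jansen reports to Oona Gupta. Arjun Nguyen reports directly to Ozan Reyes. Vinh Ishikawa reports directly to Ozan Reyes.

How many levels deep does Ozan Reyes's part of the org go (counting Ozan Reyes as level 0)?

2

The longest chain under Ozan Reyes runs Ozan Reyes → Oona Gupta → Aoife Jansen, which is 2 levels below Ozan Reyes.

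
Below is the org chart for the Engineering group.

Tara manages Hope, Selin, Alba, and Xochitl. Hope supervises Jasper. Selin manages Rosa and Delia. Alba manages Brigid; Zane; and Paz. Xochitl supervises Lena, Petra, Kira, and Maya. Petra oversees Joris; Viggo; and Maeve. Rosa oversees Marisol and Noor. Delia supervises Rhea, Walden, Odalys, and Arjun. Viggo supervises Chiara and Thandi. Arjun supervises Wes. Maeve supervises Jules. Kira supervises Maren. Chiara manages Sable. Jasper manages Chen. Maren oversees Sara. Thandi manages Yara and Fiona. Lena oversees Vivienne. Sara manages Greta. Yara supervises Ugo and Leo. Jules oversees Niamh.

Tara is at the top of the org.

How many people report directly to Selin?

2

Selin directly manages Rosa, Delia. That is 2 direct reports.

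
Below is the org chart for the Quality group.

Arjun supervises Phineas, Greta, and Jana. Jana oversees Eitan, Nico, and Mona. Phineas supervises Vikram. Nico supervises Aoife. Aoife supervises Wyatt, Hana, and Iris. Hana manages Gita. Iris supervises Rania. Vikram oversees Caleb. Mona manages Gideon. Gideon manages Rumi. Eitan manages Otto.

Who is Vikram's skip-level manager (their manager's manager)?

Vikram reports to Phineas, and Phineas reports to Arjun. So Vikram's skip-level manager is Arjun.

Arjun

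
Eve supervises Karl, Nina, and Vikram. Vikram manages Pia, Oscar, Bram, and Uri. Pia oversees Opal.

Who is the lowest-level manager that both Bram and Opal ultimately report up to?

Vikram

Bram's chain of managers is Vikram, Eve. Opal's chain of managers is Pia, Vikram, Eve. The first manager that appears in both chains is Vikram.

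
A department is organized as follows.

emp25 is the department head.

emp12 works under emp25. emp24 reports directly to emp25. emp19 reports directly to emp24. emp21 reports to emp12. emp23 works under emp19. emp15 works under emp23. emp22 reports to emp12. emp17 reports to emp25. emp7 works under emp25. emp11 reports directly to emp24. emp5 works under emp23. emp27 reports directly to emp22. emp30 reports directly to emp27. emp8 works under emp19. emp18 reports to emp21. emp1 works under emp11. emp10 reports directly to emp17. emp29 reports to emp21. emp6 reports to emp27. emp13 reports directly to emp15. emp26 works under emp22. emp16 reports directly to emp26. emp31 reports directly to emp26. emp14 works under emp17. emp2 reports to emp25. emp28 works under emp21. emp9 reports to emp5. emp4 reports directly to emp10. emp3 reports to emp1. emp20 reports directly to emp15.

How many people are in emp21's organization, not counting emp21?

emp21 directly manages emp18, emp29, emp28. emp18 has no reports. emp29 has no reports. emp28 has no reports. So emp21's organization is 3 direct reports plus everyone under them: 1 + 1 + 1 = 3.

3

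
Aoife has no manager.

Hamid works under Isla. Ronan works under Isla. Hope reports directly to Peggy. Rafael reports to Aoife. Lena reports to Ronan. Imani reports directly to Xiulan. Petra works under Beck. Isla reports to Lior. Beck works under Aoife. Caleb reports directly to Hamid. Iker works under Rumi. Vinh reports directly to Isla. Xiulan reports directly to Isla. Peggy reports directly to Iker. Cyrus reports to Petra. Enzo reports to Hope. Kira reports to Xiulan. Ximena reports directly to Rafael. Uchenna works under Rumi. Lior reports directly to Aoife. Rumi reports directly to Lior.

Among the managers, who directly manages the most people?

Direct-report counts: Aoife has 3; Beck has 1; Petra has 1; Rafael has 1; Lior has 2; Rumi has 2; Iker has 1; Peggy has 1; Hope has 1; Isla has 4; Hamid has 1; Xiulan has 2; Ronan has 1. The largest is 4, held by Isla.

Isla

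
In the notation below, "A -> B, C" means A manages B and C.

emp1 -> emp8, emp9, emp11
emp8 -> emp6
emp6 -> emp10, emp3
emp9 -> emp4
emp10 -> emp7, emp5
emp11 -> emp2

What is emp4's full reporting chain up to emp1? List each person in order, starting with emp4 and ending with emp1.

emp4 reports to emp9. emp9 reports to emp1. emp1 is at the top.

emp4 -> emp9 -> emp1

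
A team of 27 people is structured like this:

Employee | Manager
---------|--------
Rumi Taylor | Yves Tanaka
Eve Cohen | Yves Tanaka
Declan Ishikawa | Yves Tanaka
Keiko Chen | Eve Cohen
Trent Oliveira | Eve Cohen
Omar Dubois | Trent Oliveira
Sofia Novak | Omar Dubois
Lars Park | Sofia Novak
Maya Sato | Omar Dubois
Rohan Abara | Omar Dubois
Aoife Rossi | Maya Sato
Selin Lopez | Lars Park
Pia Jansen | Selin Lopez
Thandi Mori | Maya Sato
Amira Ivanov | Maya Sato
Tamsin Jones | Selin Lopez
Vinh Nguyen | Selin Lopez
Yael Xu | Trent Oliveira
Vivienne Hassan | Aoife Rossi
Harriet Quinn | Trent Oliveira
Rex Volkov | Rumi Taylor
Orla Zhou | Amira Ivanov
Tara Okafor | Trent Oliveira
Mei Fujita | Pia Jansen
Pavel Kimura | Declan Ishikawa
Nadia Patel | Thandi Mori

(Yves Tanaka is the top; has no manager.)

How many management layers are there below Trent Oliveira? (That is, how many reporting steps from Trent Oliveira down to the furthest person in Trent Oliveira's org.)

6

The longest chain under Trent Oliveira runs Trent Oliveira → Omar Dubois → Sofia Novak → Lars Park → Selin Lopez → Pia Jansen → Mei Fujita, which is 6 levels below Trent Oliveira.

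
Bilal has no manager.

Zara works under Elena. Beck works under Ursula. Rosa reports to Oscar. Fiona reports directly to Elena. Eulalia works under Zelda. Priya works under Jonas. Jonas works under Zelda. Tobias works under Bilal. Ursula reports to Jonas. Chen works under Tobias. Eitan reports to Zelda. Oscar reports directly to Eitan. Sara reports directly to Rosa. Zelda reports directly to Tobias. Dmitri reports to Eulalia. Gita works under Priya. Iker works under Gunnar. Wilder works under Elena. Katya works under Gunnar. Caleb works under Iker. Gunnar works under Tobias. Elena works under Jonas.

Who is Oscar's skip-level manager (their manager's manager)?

Oscar reports to Eitan, and Eitan reports to Zelda. So Oscar's skip-level manager is Zelda.

Zelda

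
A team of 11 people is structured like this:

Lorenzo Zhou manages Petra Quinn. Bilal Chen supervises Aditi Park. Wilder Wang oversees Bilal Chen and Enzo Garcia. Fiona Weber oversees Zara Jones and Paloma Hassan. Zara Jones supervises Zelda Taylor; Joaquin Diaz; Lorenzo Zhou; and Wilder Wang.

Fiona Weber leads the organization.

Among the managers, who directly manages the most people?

Zara Jones

Direct-report counts: Fiona Weber has 2; Zara Jones has 4; Lorenzo Zhou has 1; Wilder Wang has 2; Bilal Chen has 1. The largest is 4, held by Zara Jones.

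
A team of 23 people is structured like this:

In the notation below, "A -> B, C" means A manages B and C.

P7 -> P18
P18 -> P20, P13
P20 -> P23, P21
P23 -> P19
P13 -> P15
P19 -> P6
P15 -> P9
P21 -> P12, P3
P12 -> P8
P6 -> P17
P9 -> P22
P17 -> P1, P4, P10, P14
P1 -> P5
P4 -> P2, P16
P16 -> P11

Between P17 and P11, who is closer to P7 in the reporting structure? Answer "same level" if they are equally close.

P17

P17 is 6 levels below P7; P11 is 9. P17 is higher.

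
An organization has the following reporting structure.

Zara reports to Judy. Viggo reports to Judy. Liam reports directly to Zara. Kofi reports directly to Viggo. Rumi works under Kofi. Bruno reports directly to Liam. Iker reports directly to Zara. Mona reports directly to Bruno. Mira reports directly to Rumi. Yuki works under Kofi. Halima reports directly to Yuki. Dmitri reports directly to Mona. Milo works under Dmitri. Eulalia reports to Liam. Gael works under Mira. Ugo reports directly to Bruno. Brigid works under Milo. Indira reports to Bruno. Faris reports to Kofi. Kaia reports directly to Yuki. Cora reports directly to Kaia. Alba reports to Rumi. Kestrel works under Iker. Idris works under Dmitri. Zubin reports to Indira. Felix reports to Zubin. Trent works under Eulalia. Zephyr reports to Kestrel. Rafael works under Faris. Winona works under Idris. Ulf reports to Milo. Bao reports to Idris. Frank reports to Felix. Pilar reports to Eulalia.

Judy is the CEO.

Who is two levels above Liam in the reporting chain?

Judy

Liam reports to Zara, and Zara reports to Judy. So Liam's skip-level manager is Judy.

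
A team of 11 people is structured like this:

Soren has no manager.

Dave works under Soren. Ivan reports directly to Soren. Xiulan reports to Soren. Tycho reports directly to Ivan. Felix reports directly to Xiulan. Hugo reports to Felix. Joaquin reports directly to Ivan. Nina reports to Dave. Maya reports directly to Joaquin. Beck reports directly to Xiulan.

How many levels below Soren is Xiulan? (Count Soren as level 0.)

1

Chain from Xiulan up to Soren: Xiulan → Soren. That is 1 step up, so Xiulan is 1 level below Soren.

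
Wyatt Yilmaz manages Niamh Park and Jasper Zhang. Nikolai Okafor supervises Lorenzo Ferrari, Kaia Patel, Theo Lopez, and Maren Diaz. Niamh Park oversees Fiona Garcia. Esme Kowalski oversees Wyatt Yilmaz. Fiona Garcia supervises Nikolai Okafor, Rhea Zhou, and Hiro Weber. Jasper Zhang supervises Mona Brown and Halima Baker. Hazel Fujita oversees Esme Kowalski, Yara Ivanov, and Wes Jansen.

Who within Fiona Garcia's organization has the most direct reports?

Nikolai Okafor

Direct-report counts within Fiona Garcia's organization: Fiona Garcia has 3; Nikolai Okafor has 4. The largest is 4, held by Nikolai Okafor.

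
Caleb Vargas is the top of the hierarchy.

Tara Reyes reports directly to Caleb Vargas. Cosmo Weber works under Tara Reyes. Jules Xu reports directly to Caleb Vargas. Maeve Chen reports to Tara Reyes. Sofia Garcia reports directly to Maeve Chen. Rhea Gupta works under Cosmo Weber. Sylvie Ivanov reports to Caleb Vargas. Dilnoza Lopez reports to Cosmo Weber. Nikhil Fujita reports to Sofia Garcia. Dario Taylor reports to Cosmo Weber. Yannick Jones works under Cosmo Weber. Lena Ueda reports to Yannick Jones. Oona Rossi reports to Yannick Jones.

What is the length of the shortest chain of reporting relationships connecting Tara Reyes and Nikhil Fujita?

3

Nikhil Fujita is in Tara Reyes's organization: the chain from Nikhil Fujita up to Tara Reyes is Nikhil Fujita → Sofia Garcia → Maeve Chen → Tara Reyes, which is 3 links.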